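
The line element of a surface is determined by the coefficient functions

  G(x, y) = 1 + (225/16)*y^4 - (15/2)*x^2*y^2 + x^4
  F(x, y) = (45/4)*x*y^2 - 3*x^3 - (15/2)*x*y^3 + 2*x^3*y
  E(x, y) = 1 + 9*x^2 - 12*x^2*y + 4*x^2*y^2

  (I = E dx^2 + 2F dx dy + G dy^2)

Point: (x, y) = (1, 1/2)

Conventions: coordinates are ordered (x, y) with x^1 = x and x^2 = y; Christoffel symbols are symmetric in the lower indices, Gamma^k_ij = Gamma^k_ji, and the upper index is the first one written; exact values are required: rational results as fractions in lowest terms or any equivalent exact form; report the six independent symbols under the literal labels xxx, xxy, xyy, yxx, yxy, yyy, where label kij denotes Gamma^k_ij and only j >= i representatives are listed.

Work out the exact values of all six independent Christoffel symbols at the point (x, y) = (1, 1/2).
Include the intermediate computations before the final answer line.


E = 5, F = -1/8, G = 257/256 at the point
E_x = 8, E_y = -8, F_x = -33/8, F_y = 61/8, G_x = 1/4, G_y = -15/32
EG - F^2 = 1281/256;  g^inv = (256/1281) * [[257/256, 1/8], [1/8, 5]]
first-kind symbols [ij,l] = (1/2)(d_i g_jl + d_j g_il - d_l g_ij): [xx,x] = E_x/2 = 4, [xx,y] = F_x - E_y/2 = -1/8, [xy,x] = E_y/2 = -4, [xy,y] = G_x/2 = 1/8, [yy,x] = F_y - G_x/2 = 15/2, [yy,y] = G_y/2 = -15/64
Gamma^x_ij = (G*[ij,x] - F*[ij,y])/(EG - F^2), Gamma^y_ij = (E*[ij,y] - F*[ij,x])/(EG - F^2)

Answer: Gamma_xxx = 1024/1281, Gamma_xxy = -1024/1281, Gamma_xyy = 640/427, Gamma_yxx = -32/1281, Gamma_yxy = 32/1281, Gamma_yyy = -20/427


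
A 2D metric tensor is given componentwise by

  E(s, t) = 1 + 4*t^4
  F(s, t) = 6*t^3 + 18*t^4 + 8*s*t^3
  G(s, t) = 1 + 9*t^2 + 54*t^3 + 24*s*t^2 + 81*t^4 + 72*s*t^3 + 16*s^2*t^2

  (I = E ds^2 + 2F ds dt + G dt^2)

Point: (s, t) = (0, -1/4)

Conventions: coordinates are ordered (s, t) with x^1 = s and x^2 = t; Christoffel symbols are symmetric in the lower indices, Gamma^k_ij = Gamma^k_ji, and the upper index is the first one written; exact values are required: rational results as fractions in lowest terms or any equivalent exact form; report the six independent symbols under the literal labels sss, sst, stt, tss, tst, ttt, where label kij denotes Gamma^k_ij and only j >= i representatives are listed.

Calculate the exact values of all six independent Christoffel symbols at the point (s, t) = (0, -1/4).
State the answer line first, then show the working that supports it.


Answer: Gamma_sss = 0, Gamma_sst = -32/269, Gamma_stt = -48/269, Gamma_tss = 0, Gamma_tst = 48/269, Gamma_ttt = 72/269

E = 65/64, F = -3/128, G = 265/256 at the point
E_s = 0, E_t = -1/4, F_s = -1/8, F_t = 0, G_s = 3/8, G_t = 9/16
EG - F^2 = 269/256;  g^inv = (256/269) * [[265/256, 3/128], [3/128, 65/64]]
first-kind symbols [ij,l] = (1/2)(d_i g_jl + d_j g_il - d_l g_ij): [ss,s] = E_s/2 = 0, [ss,t] = F_s - E_t/2 = 0, [st,s] = E_t/2 = -1/8, [st,t] = G_s/2 = 3/16, [tt,s] = F_t - G_s/2 = -3/16, [tt,t] = G_t/2 = 9/32
Gamma^s_ij = (G*[ij,s] - F*[ij,t])/(EG - F^2), Gamma^t_ij = (E*[ij,t] - F*[ij,s])/(EG - F^2)


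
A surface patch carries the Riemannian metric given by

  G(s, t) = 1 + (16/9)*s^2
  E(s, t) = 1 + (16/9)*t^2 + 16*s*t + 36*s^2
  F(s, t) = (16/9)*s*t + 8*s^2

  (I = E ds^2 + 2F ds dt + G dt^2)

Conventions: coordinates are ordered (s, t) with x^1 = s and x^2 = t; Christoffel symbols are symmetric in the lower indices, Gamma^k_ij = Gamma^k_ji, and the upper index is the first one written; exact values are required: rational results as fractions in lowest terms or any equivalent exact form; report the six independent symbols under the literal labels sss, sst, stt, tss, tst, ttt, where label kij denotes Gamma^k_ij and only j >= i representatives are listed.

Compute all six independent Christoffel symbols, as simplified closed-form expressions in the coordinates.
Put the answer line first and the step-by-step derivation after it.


Answer: Gamma_sss = (324*s + 72*t)/(340*s^2 + 144*s*t + 16*t^2 + 9), Gamma_sst = (72*s + 16*t)/(340*s^2 + 144*s*t + 16*t^2 + 9), Gamma_stt = 0, Gamma_tss = 72*s/(340*s^2 + 144*s*t + 16*t^2 + 9), Gamma_tst = 16*s/(340*s^2 + 144*s*t + 16*t^2 + 9), Gamma_ttt = 0

E = 1 + (16/9)*t^2 + 16*s*t + 36*s^2; F = (16/9)*s*t + 8*s^2; G = 1 + (16/9)*s^2
Gamma^k_ij = (1/2) g^{kl} (d_i g_jl + d_j g_il - d_l g_ij), with g^inv = (1/(EG-F^2)) [[G, -F], [-F, E]]
first partials: E_s = 16*t + 72*s, E_t = (32/9)*t + 16*s, F_s = (16/9)*t + 16*s, F_t = (16/9)*s, G_s = (32/9)*s, G_t = 0
D = EG - F^2 = 1 + (16/9)*t^2 + 16*s*t + (340/9)*s^2
expanded: Gamma^s_ss = (G E_s - 2F F_s + F E_t)/(2D), Gamma^s_st = (G E_t - F G_s)/(2D), Gamma^s_tt = (2G F_t - G G_s - F G_t)/(2D), Gamma^t_ss = (2E F_s - E E_t - F E_s)/(2D), Gamma^t_st = (E G_s - F E_t)/(2D), Gamma^t_tt = (E G_t - 2F F_t + F G_s)/(2D); substitute and cancel common factors


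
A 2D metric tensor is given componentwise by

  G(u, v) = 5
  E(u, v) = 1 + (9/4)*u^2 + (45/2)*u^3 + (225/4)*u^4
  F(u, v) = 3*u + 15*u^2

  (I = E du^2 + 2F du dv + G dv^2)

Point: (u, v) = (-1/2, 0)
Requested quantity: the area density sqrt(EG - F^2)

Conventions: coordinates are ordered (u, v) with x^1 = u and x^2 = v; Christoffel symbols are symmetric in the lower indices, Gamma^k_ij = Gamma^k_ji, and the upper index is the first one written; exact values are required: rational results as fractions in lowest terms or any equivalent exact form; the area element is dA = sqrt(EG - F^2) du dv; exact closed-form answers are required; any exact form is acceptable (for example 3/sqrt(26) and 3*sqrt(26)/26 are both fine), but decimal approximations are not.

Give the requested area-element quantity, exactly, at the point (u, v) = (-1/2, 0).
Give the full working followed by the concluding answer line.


E = 145/64, F = 9/4, G = 5; EG - F^2 = 401/64

Answer: sqrt(EG - F^2) = sqrt(401)/8


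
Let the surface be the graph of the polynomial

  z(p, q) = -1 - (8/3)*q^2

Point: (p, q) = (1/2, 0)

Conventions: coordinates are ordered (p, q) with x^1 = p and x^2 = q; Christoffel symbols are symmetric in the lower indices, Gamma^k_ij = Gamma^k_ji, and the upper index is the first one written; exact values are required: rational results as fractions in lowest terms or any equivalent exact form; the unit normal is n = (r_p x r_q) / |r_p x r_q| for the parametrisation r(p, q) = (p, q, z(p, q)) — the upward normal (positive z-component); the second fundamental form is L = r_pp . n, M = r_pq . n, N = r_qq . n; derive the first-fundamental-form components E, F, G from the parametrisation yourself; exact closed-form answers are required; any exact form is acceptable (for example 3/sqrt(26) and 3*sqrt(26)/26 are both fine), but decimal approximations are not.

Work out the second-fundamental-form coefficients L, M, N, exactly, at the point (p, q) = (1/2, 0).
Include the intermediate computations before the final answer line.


z_p = 0, z_q = 0, z_pp = 0, z_pq = 0, z_qq = -16/3
E = 1, F = 0, G = 1; answer radicand W^2 = 1
unnormalised second-form numerators: l = 0, m = 0, n = -16/3; L = l/sqrt(1), and similarly M = m/sqrt(W^2), N = n/sqrt(W^2)

Answer: L = 0, M = 0, N = -16/3


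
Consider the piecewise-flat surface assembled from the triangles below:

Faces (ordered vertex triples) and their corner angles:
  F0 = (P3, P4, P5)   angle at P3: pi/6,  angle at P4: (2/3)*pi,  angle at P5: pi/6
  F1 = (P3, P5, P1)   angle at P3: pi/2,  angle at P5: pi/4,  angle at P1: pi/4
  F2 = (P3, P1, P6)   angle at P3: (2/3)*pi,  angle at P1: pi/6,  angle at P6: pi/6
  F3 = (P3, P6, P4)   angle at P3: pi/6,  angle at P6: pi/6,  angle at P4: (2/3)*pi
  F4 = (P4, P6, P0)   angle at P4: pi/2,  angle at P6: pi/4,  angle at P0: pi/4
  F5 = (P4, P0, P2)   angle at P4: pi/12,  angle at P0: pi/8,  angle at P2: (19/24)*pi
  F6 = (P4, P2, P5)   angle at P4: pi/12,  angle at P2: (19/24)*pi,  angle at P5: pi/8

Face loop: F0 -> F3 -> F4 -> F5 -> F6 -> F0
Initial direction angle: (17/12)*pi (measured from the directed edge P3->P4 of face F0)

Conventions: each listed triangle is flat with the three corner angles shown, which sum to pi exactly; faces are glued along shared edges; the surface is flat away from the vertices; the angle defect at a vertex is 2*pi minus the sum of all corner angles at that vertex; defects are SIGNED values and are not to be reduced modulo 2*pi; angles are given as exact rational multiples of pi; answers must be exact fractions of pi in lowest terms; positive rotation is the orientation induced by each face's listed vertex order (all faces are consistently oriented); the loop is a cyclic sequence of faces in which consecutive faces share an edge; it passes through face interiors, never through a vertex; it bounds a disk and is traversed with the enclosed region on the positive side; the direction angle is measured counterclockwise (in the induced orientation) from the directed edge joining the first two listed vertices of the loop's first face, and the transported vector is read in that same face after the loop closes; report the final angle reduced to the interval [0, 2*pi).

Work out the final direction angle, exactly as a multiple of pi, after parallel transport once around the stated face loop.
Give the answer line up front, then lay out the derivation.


Answer: final direction angle = (17/12)*pi

enclosed vertex P4: corner angles sum to 2*pi, defect = 2*pi - 2*pi = 0
final direction = starting direction + enclosed defect total, reduced mod 2*pi (induced orientation)
final angle = (17/12)*pi + 0 = (17/12)*pi (mod 2*pi)


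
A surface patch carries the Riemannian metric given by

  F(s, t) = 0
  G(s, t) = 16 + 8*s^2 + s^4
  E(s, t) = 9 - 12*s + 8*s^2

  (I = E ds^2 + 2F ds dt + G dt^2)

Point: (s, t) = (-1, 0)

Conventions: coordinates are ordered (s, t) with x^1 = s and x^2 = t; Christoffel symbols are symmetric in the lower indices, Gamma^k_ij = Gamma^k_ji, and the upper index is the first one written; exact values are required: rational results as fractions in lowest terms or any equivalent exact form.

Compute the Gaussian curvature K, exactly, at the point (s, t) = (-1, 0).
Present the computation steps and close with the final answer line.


E = 29, F = 0, G = 25, EG - F^2 = 725 at the point
E_s = -28, E_t = 0, F_s = 0, F_t = 0, G_s = -20, G_t = 0
E_tt = 0, F_st = 0, G_ss = 28
By Brioschi, K is (det M1 - det M2) divided by (EG - F^2) squared.
M1 = [[-E_tt/2 + F_st - G_ss/2, E_s/2, F_s - E_t/2], [F_t - G_s/2, E, F], [G_t/2, F, G]] = [[-14, -14, 0], [10, 29, 0], [0, 0, 25]]; det M1 = -6650
M2 = [[0, E_t/2, G_s/2], [E_t/2, E, F], [G_s/2, F, G]] = [[0, 0, -10], [0, 29, 0], [-10, 0, 25]]; det M2 = -2900
det M1 - det M2 = -3750; K = -3750 / (725)^2 = -6/841

Answer: K = -6/841


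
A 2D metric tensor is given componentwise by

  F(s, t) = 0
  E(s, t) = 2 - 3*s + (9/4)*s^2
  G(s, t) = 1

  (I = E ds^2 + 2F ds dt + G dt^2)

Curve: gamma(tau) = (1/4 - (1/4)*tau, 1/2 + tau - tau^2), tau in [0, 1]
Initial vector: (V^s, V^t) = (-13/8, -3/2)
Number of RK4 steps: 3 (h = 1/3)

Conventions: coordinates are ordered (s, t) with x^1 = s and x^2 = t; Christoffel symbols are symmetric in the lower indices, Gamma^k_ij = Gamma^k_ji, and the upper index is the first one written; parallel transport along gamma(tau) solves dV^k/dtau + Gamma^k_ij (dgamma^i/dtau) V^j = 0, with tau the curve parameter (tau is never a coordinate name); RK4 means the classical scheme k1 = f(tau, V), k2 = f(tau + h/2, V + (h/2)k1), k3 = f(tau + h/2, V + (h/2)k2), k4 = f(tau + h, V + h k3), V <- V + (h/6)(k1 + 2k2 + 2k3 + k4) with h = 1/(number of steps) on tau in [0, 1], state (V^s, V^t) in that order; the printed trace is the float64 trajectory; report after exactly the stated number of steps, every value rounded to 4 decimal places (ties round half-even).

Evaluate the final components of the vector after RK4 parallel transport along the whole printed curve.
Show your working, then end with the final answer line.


gamma'(tau) = (-1/4, 1 - 2*tau); f(tau, V)^k = -Gamma^k_ij(gamma(tau)) gamma'^i(tau) V^j; h = 1/3; intermediate values shown to 6 dp
curve data and Christoffel symbols at the stage parameters:
  tau = 0.000000: gamma = (0.250000, 0.500000), gamma' = (-0.250000, 1.000000); Gamma_sss = -0.674157, Gamma_sst = 0.000000, Gamma_stt = 0.000000, Gamma_tss = 0.000000, Gamma_tst = 0.000000, Gamma_ttt = 0.000000
  tau = 0.166667: gamma = (0.208333, 0.638889), gamma' = (-0.250000, 0.666667); Gamma_sss = -0.700265, Gamma_sst = 0.000000, Gamma_stt = 0.000000, Gamma_tss = 0.000000, Gamma_tst = 0.000000, Gamma_ttt = 0.000000
  tau = 0.333333: gamma = (0.166667, 0.722222), gamma' = (-0.250000, 0.333333); Gamma_sss = -0.720000, Gamma_sst = 0.000000, Gamma_stt = 0.000000, Gamma_tss = 0.000000, Gamma_tst = 0.000000, Gamma_ttt = 0.000000
  tau = 0.500000: gamma = (0.125000, 0.750000), gamma' = (-0.250000, 0.000000); Gamma_sss = -0.734118, Gamma_sst = 0.000000, Gamma_stt = 0.000000, Gamma_tss = 0.000000, Gamma_tst = 0.000000, Gamma_ttt = 0.000000
  tau = 0.666667: gamma = (0.083333, 0.722222), gamma' = (-0.250000, -0.333333); Gamma_sss = -0.743363, Gamma_sst = 0.000000, Gamma_stt = 0.000000, Gamma_tss = 0.000000, Gamma_tst = 0.000000, Gamma_ttt = 0.000000
  tau = 0.833333: gamma = (0.041667, 0.638889), gamma' = (-0.250000, -0.666667); Gamma_sss = -0.748441, Gamma_sst = 0.000000, Gamma_stt = 0.000000, Gamma_tss = 0.000000, Gamma_tst = 0.000000, Gamma_ttt = 0.000000
  tau = 1.000000: gamma = (0.000000, 0.500000), gamma' = (-0.250000, -1.000000); Gamma_sss = -0.750000, Gamma_sst = 0.000000, Gamma_stt = 0.000000, Gamma_tss = 0.000000, Gamma_tst = 0.000000, Gamma_ttt = 0.000000
step 0: V^s = -1.6250, V^t = -1.5000
step 1: k1 = (0.273876, 0.000000), k2 = (0.276492, 0.000000), k3 = (0.276415, 0.000000), k4 = (0.275915, 0.000000); V <- V + (h/6)(k1 + 2k2 + 2k3 + k4): V^s = -1.5330, V^t = -1.5000
step 2: k1 = (0.275944, 0.000000), k2 = (0.272914, 0.000000), k3 = (0.273007, 0.000000), k4 = (0.267986, 0.000000); V <- V + (h/6)(k1 + 2k2 + 2k3 + k4): V^s = -1.4421, V^t = -1.5000
step 3: k1 = (0.268009, 0.000000), k2 = (0.261482, 0.000000), k3 = (0.261686, 0.000000), k4 = (0.254047, 0.000000); V <- V + (h/6)(k1 + 2k2 + 2k3 + k4): V^s = -1.3550, V^t = -1.5000

Answer: V^s = -1.3550, V^t = -1.5000


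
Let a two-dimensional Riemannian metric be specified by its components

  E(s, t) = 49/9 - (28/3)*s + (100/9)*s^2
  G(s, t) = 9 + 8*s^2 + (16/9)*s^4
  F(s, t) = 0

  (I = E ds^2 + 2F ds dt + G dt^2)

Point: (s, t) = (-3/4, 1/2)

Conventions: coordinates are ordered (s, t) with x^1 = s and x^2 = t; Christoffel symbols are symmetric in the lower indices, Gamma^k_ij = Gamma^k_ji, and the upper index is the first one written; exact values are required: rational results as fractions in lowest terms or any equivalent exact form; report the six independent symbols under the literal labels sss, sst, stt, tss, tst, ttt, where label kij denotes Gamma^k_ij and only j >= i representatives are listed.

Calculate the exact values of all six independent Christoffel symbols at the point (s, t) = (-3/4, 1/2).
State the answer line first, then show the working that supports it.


Answer: Gamma_sss = -468/673, Gamma_sst = 0, Gamma_stt = 270/673, Gamma_tss = 0, Gamma_tst = -8/15, Gamma_ttt = 0

E = 673/36, F = 0, G = 225/16 at the point
E_s = -26, E_t = 0, F_s = 0, F_t = 0, G_s = -15, G_t = 0
EG - F^2 = 16825/64;  g^inv = (64/16825) * [[225/16, 0], [0, 673/36]]
first-kind symbols [ij,l] = (1/2)(d_i g_jl + d_j g_il - d_l g_ij): [ss,s] = E_s/2 = -13, [ss,t] = F_s - E_t/2 = 0, [st,s] = E_t/2 = 0, [st,t] = G_s/2 = -15/2, [tt,s] = F_t - G_s/2 = 15/2, [tt,t] = G_t/2 = 0
Gamma^s_ij = (G*[ij,s] - F*[ij,t])/(EG - F^2), Gamma^t_ij = (E*[ij,t] - F*[ij,s])/(EG - F^2)


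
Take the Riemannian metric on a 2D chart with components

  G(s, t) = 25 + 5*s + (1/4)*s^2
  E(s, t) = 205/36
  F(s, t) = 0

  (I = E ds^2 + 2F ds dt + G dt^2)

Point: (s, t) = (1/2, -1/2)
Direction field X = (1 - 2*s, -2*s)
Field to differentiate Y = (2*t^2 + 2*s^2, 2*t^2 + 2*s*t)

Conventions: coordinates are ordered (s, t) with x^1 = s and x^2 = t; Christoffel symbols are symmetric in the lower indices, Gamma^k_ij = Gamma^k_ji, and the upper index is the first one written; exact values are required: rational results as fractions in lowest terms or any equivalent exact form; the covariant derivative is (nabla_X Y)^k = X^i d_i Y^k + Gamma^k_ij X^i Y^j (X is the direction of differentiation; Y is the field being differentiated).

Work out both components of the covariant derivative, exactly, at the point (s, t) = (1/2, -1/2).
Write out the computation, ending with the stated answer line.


E = 205/36, F = 0, G = 441/16 at the point
E_s = 0, E_t = 0, F_s = 0, F_t = 0, G_s = 21/4, G_t = 0
EG - F^2 = 10045/64;  g^inv = (64/10045) * [[441/16, 0], [0, 205/36]]
first-kind symbols [ij,l] = (1/2)(d_i g_jl + d_j g_il - d_l g_ij): [ss,s] = E_s/2 = 0, [ss,t] = F_s - E_t/2 = 0, [st,s] = E_t/2 = 0, [st,t] = G_s/2 = 21/8, [tt,s] = F_t - G_s/2 = -21/8, [tt,t] = G_t/2 = 0
Gamma^s_ij = (G*[ij,s] - F*[ij,t])/(EG - F^2), Gamma^t_ij = (E*[ij,t] - F*[ij,s])/(EG - F^2)
Gamma_sss = 0, Gamma_sst = 0, Gamma_stt = -189/410, Gamma_tss = 0, Gamma_tst = 2/21, Gamma_ttt = 0
X = (0, -1), Y = (1, 0) at the point

Answer: (nabla_X Y)^s = 2, (nabla_X Y)^t = 19/21


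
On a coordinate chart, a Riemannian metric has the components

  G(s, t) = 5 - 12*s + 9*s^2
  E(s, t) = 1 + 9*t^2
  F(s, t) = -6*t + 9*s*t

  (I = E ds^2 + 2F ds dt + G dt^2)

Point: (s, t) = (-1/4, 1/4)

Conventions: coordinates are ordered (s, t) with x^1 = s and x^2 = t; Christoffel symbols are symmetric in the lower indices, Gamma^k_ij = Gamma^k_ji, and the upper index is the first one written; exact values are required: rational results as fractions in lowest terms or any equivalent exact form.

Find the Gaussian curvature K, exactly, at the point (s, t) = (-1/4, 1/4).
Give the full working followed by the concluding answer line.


E = 25/16, F = -33/16, G = 137/16, EG - F^2 = 73/8 at the point
E_s = 0, E_t = 9/2, F_s = 9/4, F_t = -33/4, G_s = -33/2, G_t = 0
E_tt = 18, F_st = 9, G_ss = 18
Compute both Brioschi determinants and normalise by (EG - F^2)^2.
M1 = [[-E_tt/2 + F_st - G_ss/2, E_s/2, F_s - E_t/2], [F_t - G_s/2, E, F], [G_t/2, F, G]] = [[-9, 0, 0], [0, 25/16, -33/16], [0, -33/16, 137/16]]; det M1 = -657/8
M2 = [[0, E_t/2, G_s/2], [E_t/2, E, F], [G_s/2, F, G]] = [[0, 9/4, -33/4], [9/4, 25/16, -33/16], [-33/4, -33/16, 137/16]]; det M2 = -585/8
det M1 - det M2 = -9; K = -9 / (73/8)^2 = -576/5329

Answer: K = -576/5329


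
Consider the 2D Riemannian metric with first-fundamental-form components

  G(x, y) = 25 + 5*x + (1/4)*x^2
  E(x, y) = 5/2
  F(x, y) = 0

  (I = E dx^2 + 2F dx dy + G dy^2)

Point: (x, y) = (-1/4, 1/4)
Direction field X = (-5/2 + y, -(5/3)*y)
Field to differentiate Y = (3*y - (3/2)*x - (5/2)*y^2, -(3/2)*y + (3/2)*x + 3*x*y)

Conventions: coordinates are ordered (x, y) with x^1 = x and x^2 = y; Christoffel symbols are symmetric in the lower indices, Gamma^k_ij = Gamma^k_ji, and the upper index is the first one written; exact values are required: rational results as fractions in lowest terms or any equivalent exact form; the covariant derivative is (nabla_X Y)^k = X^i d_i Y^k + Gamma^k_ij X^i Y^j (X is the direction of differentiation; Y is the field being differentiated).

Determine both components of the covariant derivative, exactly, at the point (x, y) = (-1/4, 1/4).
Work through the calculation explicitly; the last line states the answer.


E = 5/2, F = 0, G = 1521/64 at the point
E_x = 0, E_y = 0, F_x = 0, F_y = 0, G_x = 39/8, G_y = 0
EG - F^2 = 7605/128;  g^inv = (128/7605) * [[1521/64, 0], [0, 5/2]]
first-kind symbols [ij,l] = (1/2)(d_i g_jl + d_j g_il - d_l g_ij): [xx,x] = E_x/2 = 0, [xx,y] = F_x - E_y/2 = 0, [xy,x] = E_y/2 = 0, [xy,y] = G_x/2 = 39/16, [yy,x] = F_y - G_x/2 = -39/16, [yy,y] = G_y/2 = 0
Gamma^x_ij = (G*[ij,x] - F*[ij,y])/(EG - F^2), Gamma^y_ij = (E*[ij,y] - F*[ij,x])/(EG - F^2)
Gamma_xxx = 0, Gamma_xxy = 0, Gamma_xyy = -39/40, Gamma_yxx = 0, Gamma_yxy = 4/39, Gamma_yyy = 0
X = (-9/4, -5/12), Y = (31/32, -15/16) at the point

Answer: (nabla_X Y)^x = 3479/1536, (nabla_X Y)^y = -14789/3744


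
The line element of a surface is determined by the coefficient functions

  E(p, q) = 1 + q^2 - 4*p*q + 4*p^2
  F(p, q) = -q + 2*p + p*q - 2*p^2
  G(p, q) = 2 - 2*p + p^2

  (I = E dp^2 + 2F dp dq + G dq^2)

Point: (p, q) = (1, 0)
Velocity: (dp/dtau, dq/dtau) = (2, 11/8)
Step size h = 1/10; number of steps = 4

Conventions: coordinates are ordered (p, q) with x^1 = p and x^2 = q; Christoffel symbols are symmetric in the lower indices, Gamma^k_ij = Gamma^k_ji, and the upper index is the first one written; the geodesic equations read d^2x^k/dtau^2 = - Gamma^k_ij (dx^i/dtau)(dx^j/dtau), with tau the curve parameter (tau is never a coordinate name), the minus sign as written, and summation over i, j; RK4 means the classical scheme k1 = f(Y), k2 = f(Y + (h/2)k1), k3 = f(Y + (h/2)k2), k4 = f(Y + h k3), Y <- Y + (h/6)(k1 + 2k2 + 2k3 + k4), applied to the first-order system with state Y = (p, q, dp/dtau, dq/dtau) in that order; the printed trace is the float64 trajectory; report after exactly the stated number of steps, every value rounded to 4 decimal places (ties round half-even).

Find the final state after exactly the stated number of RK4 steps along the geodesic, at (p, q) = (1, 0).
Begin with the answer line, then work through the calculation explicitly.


Answer: p = 1.7429, q = 0.5551, dp/dtau = 1.7561, dq/dtau = 1.4051

f(Y) = (dp/dtau, dq/dtau, -Gamma^p_ij Y'^i Y'^j, -Gamma^q_ij Y'^i Y'^j) with the Gammas evaluated at the stage position; h = 0.100000; intermediate values shown to 6 dp
step 0: p = 1.0000, q = 0.0000, dp/dtau = 2.0000, dq/dtau = 1.3750
step 1:
  k1: at (p, q) = (1.000000, 0.000000), (dp/dtau, dq/dtau) = (2.000000, 1.375000); Gamma_ppp = 0.800000, Gamma_ppq = -0.400000, Gamma_pqq = 0.000000, Gamma_qpp = 0.000000, Gamma_qpq = 0.000000, Gamma_qqq = 0.000000; k1 = (2.000000, 1.375000, -1.000000, 0.000000)
  k2: at (p, q) = (1.100000, 0.068750), (dp/dtau, dq/dtau) = (1.950000, 1.375000); Gamma_ppp = 0.767710, Gamma_ppq = -0.383855, Gamma_pqq = 0.000000, Gamma_qpp = -0.036022, Gamma_qpq = 0.018011, Gamma_qqq = 0.000000; k2 = (1.950000, 1.375000, -0.860795, 0.040389)
  k3: at (p, q) = (1.097500, 0.068750), (dp/dtau, dq/dtau) = (1.956960, 1.377019); Gamma_ppp = 0.768925, Gamma_ppq = -0.384463, Gamma_pqq = 0.000000, Gamma_qpp = -0.035259, Gamma_qpq = 0.017630, Gamma_qqq = 0.000000; k3 = (1.956960, 1.377019, -0.872670, 0.040017)
  k4: at (p, q) = (1.195696, 0.137702), (dp/dtau, dq/dtau) = (1.912733, 1.379002); Gamma_ppp = 0.736811, Gamma_ppq = -0.368406, Gamma_pqq = 0.000000, Gamma_qpp = -0.063980, Gamma_qpq = 0.031990, Gamma_qqq = 0.000000; k4 = (1.912733, 1.379002, -0.752200, 0.065316)
  Y <- Y + (h/6)(k1 + 2k2 + 2k3 + k4): p = 1.1954, q = 0.1376, dp/dtau = 1.9130, dq/dtau = 1.3788
step 2:
  k1: at (p, q) = (1.195444, 0.137634), (dp/dtau, dq/dtau) = (1.913015, 1.378769); Gamma_ppp = 0.736917, Gamma_ppq = -0.368459, Gamma_pqq = 0.000000, Gamma_qpp = -0.063919, Gamma_qpq = 0.031960, Gamma_qqq = 0.000000; k1 = (1.913015, 1.378769, -0.753144, 0.065327)
  k2: at (p, q) = (1.291095, 0.206572), (dp/dtau, dq/dtau) = (1.875357, 1.382035); Gamma_ppp = 0.706157, Gamma_ppq = -0.353079, Gamma_pqq = 0.000000, Gamma_qpp = -0.086529, Gamma_qpq = 0.043264, Gamma_qqq = 0.000000; k2 = (1.875357, 1.382035, -0.653305, 0.080052)
  k3: at (p, q) = (1.289212, 0.206736), (dp/dtau, dq/dtau) = (1.880349, 1.382771); Gamma_ppp = 0.707064, Gamma_ppq = -0.353532, Gamma_pqq = 0.000000, Gamma_qpp = -0.086222, Gamma_qpq = 0.043111, Gamma_qqq = 0.000000; k3 = (1.880349, 1.382771, -0.661544, 0.080671)
  k4: at (p, q) = (1.383479, 0.275911), (dp/dtau, dq/dtau) = (1.846860, 1.386836); Gamma_ppp = 0.677617, Gamma_ppq = -0.338809, Gamma_pqq = 0.000000, Gamma_qpp = -0.104314, Gamma_qpq = 0.052157, Gamma_qqq = 0.000000; k4 = (1.846860, 1.386836, -0.575704, 0.088626)
  Y <- Y + (h/6)(k1 + 2k2 + 2k3 + k4): p = 1.3833, q = 0.2759, dp/dtau = 1.8470, dq/dtau = 1.3867
step 3:
  k1: at (p, q) = (1.383299, 0.275888), (dp/dtau, dq/dtau) = (1.847039, 1.386692); Gamma_ppp = 0.677693, Gamma_ppq = -0.338847, Gamma_pqq = 0.000000, Gamma_qpp = -0.104291, Gamma_qpq = 0.052146, Gamma_qqq = 0.000000; k1 = (1.847039, 1.386692, -0.576228, 0.088676)
  k2: at (p, q) = (1.475651, 0.345222), (dp/dtau, dq/dtau) = (1.818227, 1.391126); Gamma_ppp = 0.650066, Gamma_ppq = -0.325033, Gamma_pqq = 0.000000, Gamma_qpp = -0.118647, Gamma_qpq = 0.059324, Gamma_qqq = 0.000000; k2 = (1.818227, 1.391126, -0.504820, 0.092138)
  k3: at (p, q) = (1.474210, 0.345444), (dp/dtau, dq/dtau) = (1.821798, 1.391299); Gamma_ppp = 0.650715, Gamma_ppq = -0.325357, Gamma_pqq = 0.000000, Gamma_qpp = -0.118547, Gamma_qpq = 0.059274, Gamma_qqq = 0.000000; k3 = (1.821798, 1.391299, -0.510344, 0.092974)
  k4: at (p, q) = (1.565479, 0.415018), (dp/dtau, dq/dtau) = (1.796004, 1.395990); Gamma_ppp = 0.624634, Gamma_ppq = -0.312317, Gamma_pqq = 0.000000, Gamma_qpp = -0.130053, Gamma_qpq = 0.065027, Gamma_qqq = 0.000000; k4 = (1.796004, 1.395990, -0.448755, 0.093434)
  Y <- Y + (h/6)(k1 + 2k2 + 2k3 + k4): p = 1.5654, q = 0.4150, dp/dtau = 1.7961, dq/dtau = 1.3959
step 4:
  k1: at (p, q) = (1.565351, 0.415013), (dp/dtau, dq/dtau) = (1.796117, 1.395898); Gamma_ppp = 0.624685, Gamma_ppq = -0.312343, Gamma_pqq = 0.000000, Gamma_qpp = -0.130047, Gamma_qpq = 0.065023, Gamma_qqq = 0.000000; k1 = (1.796117, 1.395898, -0.449049, 0.093483)
  k2: at (p, q) = (1.655156, 0.484808), (dp/dtau, dq/dtau) = (1.773664, 1.400572); Gamma_ppp = 0.600360, Gamma_ppq = -0.300180, Gamma_pqq = 0.000000, Gamma_qpp = -0.139207, Gamma_qpq = 0.069603, Gamma_qqq = 0.000000; k2 = (1.773664, 1.400572, -0.397283, 0.092119)
  k3: at (p, q) = (1.654034, 0.485042), (dp/dtau, dq/dtau) = (1.776253, 1.400504); Gamma_ppp = 0.600821, Gamma_ppq = -0.300410, Gamma_pqq = 0.000000, Gamma_qpp = -0.139197, Gamma_qpq = 0.069599, Gamma_qqq = 0.000000; k3 = (1.776253, 1.400504, -0.401003, 0.092904)
  k4: at (p, q) = (1.742976, 0.555064), (dp/dtau, dq/dtau) = (1.756017, 1.405188); Gamma_ppp = 0.577964, Gamma_ppq = -0.288982, Gamma_pqq = 0.000000, Gamma_qpp = -0.146513, Gamma_qpq = 0.073256, Gamma_qqq = 0.000000; k4 = (1.756017, 1.405188, -0.356061, 0.090261)
  Y <- Y + (h/6)(k1 + 2k2 + 2k3 + k4): p = 1.7429, q = 0.5551, dp/dtau = 1.7561, dq/dtau = 1.4051


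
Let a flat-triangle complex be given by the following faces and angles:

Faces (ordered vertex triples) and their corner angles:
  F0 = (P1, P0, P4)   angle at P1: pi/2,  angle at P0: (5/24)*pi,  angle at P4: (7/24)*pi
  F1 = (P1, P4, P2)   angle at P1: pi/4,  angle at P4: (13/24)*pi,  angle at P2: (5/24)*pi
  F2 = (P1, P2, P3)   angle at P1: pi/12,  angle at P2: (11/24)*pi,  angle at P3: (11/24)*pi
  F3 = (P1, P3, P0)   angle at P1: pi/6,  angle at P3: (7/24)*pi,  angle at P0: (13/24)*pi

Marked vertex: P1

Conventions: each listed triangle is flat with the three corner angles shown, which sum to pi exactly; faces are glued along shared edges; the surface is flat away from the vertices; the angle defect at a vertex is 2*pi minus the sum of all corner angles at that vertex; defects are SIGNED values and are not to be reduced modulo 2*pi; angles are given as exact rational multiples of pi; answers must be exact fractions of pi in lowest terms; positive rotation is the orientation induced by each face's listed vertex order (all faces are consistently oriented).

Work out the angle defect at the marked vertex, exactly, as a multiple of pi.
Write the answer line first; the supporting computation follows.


Answer: defect(P1) = pi

Sum of corner angles at P1: pi
defect = 2*pi - pi


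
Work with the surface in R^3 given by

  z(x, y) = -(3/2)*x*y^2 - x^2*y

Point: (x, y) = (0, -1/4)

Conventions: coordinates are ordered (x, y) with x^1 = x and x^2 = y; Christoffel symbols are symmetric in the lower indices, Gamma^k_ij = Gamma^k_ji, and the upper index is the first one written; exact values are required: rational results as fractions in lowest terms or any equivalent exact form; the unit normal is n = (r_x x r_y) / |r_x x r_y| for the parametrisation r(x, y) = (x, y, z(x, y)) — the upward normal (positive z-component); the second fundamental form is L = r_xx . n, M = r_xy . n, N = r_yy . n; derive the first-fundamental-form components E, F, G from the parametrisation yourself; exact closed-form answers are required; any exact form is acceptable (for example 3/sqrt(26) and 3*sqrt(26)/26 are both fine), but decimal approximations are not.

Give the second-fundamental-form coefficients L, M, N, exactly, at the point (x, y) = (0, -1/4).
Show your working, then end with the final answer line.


z_x = -3/32, z_y = 0, z_xx = 1/2, z_xy = 3/4, z_yy = 0
E = 1033/1024, F = 0, G = 1; answer radicand W^2 = 1033/1024
unnormalised second-form numerators: l = 1/2, m = 3/4, n = 0; L = l/sqrt(1033/1024), and similarly M = m/sqrt(W^2), N = n/sqrt(W^2)

Answer: L = 16*sqrt(1033)/1033, M = 24*sqrt(1033)/1033, N = 0


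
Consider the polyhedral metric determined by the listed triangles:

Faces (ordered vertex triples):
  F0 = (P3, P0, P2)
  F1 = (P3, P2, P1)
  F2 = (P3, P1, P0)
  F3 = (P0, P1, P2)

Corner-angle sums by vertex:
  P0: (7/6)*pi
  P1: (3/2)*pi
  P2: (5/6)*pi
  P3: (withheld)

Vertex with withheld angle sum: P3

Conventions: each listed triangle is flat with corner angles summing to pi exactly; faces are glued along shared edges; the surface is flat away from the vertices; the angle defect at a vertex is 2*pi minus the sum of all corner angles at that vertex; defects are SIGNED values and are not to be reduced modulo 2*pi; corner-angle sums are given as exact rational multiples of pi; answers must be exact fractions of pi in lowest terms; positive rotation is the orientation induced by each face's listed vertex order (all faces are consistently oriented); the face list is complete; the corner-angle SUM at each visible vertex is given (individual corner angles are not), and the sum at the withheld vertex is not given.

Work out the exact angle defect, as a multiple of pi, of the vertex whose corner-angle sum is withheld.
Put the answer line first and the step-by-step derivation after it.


Answer: defect(P3) = (3/2)*pi

V = 4, E = 6, F = 4; chi = V - E + F = 2
Gauss-Bonnet: total defect = 2*pi*chi = 4*pi; visible defects sum to (5/2)*pi


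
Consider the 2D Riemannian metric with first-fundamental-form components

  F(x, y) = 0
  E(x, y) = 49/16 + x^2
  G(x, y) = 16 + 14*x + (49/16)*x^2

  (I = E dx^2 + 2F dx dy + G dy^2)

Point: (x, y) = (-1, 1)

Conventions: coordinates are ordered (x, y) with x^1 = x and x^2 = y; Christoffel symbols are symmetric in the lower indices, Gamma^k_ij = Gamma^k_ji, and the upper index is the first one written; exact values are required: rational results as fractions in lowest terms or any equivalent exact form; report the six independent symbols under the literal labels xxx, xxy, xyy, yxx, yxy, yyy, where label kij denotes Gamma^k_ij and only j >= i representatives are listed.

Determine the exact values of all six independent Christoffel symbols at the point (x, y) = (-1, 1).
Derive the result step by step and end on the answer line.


E = 65/16, F = 0, G = 81/16 at the point
E_x = -2, E_y = 0, F_x = 0, F_y = 0, G_x = 63/8, G_y = 0
EG - F^2 = 5265/256;  g^inv = (256/5265) * [[81/16, 0], [0, 65/16]]
first-kind symbols [ij,l] = (1/2)(d_i g_jl + d_j g_il - d_l g_ij): [xx,x] = E_x/2 = -1, [xx,y] = F_x - E_y/2 = 0, [xy,x] = E_y/2 = 0, [xy,y] = G_x/2 = 63/16, [yy,x] = F_y - G_x/2 = -63/16, [yy,y] = G_y/2 = 0
Gamma^x_ij = (G*[ij,x] - F*[ij,y])/(EG - F^2), Gamma^y_ij = (E*[ij,y] - F*[ij,x])/(EG - F^2)

Answer: Gamma_xxx = -16/65, Gamma_xxy = 0, Gamma_xyy = -63/65, Gamma_yxx = 0, Gamma_yxy = 7/9, Gamma_yyy = 0


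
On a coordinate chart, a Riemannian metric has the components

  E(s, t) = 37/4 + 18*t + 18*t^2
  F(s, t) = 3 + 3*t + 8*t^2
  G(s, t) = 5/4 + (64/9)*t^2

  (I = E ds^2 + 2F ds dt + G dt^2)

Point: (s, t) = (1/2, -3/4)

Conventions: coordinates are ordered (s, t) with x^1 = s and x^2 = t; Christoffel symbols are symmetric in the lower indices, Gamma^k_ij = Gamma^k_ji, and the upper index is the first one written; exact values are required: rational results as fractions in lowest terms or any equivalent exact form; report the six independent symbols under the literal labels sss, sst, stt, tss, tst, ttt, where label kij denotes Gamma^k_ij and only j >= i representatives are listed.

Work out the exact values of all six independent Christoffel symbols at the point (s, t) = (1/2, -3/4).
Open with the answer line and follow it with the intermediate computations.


Answer: Gamma_sss = -36/5, Gamma_sst = -36/5, Gamma_stt = -88/15, Gamma_tss = 282/35, Gamma_tst = 36/5, Gamma_ttt = 1528/315

E = 47/8, F = 21/4, G = 21/4 at the point
E_s = 0, E_t = -9, F_s = 0, F_t = -9, G_s = 0, G_t = -32/3
EG - F^2 = 105/32;  g^inv = (32/105) * [[21/4, -21/4], [-21/4, 47/8]]
first-kind symbols [ij,l] = (1/2)(d_i g_jl + d_j g_il - d_l g_ij): [ss,s] = E_s/2 = 0, [ss,t] = F_s - E_t/2 = 9/2, [st,s] = E_t/2 = -9/2, [st,t] = G_s/2 = 0, [tt,s] = F_t - G_s/2 = -9, [tt,t] = G_t/2 = -16/3
Gamma^s_ij = (G*[ij,s] - F*[ij,t])/(EG - F^2), Gamma^t_ij = (E*[ij,t] - F*[ij,s])/(EG - F^2)


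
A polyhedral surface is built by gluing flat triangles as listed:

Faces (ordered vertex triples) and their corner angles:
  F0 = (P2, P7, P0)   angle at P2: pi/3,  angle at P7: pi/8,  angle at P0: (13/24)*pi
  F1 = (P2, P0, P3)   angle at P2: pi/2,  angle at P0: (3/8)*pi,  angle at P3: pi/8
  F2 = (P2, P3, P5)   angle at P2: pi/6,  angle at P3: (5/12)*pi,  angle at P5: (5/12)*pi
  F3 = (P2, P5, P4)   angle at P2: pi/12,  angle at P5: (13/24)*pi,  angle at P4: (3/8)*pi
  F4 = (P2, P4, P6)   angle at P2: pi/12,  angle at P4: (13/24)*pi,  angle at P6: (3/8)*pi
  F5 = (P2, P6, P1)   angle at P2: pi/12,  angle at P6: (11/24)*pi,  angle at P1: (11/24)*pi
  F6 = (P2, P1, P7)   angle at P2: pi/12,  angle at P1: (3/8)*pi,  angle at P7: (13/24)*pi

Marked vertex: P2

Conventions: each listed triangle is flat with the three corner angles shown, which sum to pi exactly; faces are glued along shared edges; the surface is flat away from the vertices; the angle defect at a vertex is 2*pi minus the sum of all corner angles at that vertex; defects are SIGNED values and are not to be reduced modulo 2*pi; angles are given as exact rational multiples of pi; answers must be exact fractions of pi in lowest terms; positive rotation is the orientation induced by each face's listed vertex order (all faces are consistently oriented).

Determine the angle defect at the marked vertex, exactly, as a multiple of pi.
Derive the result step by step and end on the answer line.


Sum of corner angles at P2: (4/3)*pi
defect = 2*pi - (4/3)*pi

Answer: defect(P2) = (2/3)*pi


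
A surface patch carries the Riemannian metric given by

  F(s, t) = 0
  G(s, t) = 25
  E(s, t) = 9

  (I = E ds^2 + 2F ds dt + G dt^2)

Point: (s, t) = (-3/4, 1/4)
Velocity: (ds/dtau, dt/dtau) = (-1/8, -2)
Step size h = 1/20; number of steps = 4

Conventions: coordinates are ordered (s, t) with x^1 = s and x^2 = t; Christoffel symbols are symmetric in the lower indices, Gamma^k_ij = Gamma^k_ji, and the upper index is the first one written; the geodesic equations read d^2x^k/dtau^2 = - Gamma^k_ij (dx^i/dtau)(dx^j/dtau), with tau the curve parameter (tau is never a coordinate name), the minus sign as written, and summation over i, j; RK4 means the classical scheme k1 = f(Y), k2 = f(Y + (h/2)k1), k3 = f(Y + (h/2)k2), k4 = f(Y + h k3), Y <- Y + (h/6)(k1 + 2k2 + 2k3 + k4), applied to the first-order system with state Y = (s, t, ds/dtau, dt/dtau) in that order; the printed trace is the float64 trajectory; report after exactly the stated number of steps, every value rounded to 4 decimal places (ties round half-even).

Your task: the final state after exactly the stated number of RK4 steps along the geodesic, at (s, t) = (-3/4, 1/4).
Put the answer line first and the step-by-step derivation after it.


Answer: s = -0.7750, t = -0.1500, ds/dtau = -0.1250, dt/dtau = -2.0000

f(Y) = (ds/dtau, dt/dtau, -Gamma^s_ij Y'^i Y'^j, -Gamma^t_ij Y'^i Y'^j) with the Gammas evaluated at the stage position; h = 0.050000; intermediate values shown to 6 dp
step 0: s = -0.7500, t = 0.2500, ds/dtau = -0.1250, dt/dtau = -2.0000
step 1:
  k1: at (s, t) = (-0.750000, 0.250000), (ds/dtau, dt/dtau) = (-0.125000, -2.000000); Gamma_sss = 0.000000, Gamma_sst = 0.000000, Gamma_stt = 0.000000, Gamma_tss = 0.000000, Gamma_tst = 0.000000, Gamma_ttt = 0.000000; k1 = (-0.125000, -2.000000, 0.000000, 0.000000)
  k2: at (s, t) = (-0.753125, 0.200000), (ds/dtau, dt/dtau) = (-0.125000, -2.000000); Gamma_sss = 0.000000, Gamma_sst = 0.000000, Gamma_stt = 0.000000, Gamma_tss = 0.000000, Gamma_tst = 0.000000, Gamma_ttt = 0.000000; k2 = (-0.125000, -2.000000, 0.000000, 0.000000)
  k3: at (s, t) = (-0.753125, 0.200000), (ds/dtau, dt/dtau) = (-0.125000, -2.000000); Gamma_sss = 0.000000, Gamma_sst = 0.000000, Gamma_stt = 0.000000, Gamma_tss = 0.000000, Gamma_tst = 0.000000, Gamma_ttt = 0.000000; k3 = (-0.125000, -2.000000, 0.000000, 0.000000)
  k4: at (s, t) = (-0.756250, 0.150000), (ds/dtau, dt/dtau) = (-0.125000, -2.000000); Gamma_sss = 0.000000, Gamma_sst = 0.000000, Gamma_stt = 0.000000, Gamma_tss = 0.000000, Gamma_tst = 0.000000, Gamma_ttt = 0.000000; k4 = (-0.125000, -2.000000, 0.000000, 0.000000)
  Y <- Y + (h/6)(k1 + 2k2 + 2k3 + k4): s = -0.7562, t = 0.1500, ds/dtau = -0.1250, dt/dtau = -2.0000
step 2:
  k1: at (s, t) = (-0.756250, 0.150000), (ds/dtau, dt/dtau) = (-0.125000, -2.000000); Gamma_sss = 0.000000, Gamma_sst = 0.000000, Gamma_stt = 0.000000, Gamma_tss = 0.000000, Gamma_tst = 0.000000, Gamma_ttt = 0.000000; k1 = (-0.125000, -2.000000, 0.000000, 0.000000)
  k2: at (s, t) = (-0.759375, 0.100000), (ds/dtau, dt/dtau) = (-0.125000, -2.000000); Gamma_sss = 0.000000, Gamma_sst = 0.000000, Gamma_stt = 0.000000, Gamma_tss = 0.000000, Gamma_tst = 0.000000, Gamma_ttt = 0.000000; k2 = (-0.125000, -2.000000, 0.000000, 0.000000)
  k3: at (s, t) = (-0.759375, 0.100000), (ds/dtau, dt/dtau) = (-0.125000, -2.000000); Gamma_sss = 0.000000, Gamma_sst = 0.000000, Gamma_stt = 0.000000, Gamma_tss = 0.000000, Gamma_tst = 0.000000, Gamma_ttt = 0.000000; k3 = (-0.125000, -2.000000, 0.000000, 0.000000)
  k4: at (s, t) = (-0.762500, 0.050000), (ds/dtau, dt/dtau) = (-0.125000, -2.000000); Gamma_sss = 0.000000, Gamma_sst = 0.000000, Gamma_stt = 0.000000, Gamma_tss = 0.000000, Gamma_tst = 0.000000, Gamma_ttt = 0.000000; k4 = (-0.125000, -2.000000, 0.000000, 0.000000)
  Y <- Y + (h/6)(k1 + 2k2 + 2k3 + k4): s = -0.7625, t = 0.0500, ds/dtau = -0.1250, dt/dtau = -2.0000
step 3:
  k1: at (s, t) = (-0.762500, 0.050000), (ds/dtau, dt/dtau) = (-0.125000, -2.000000); Gamma_sss = 0.000000, Gamma_sst = 0.000000, Gamma_stt = 0.000000, Gamma_tss = 0.000000, Gamma_tst = 0.000000, Gamma_ttt = 0.000000; k1 = (-0.125000, -2.000000, 0.000000, 0.000000)
  k2: at (s, t) = (-0.765625, 0.000000), (ds/dtau, dt/dtau) = (-0.125000, -2.000000); Gamma_sss = 0.000000, Gamma_sst = 0.000000, Gamma_stt = 0.000000, Gamma_tss = 0.000000, Gamma_tst = 0.000000, Gamma_ttt = 0.000000; k2 = (-0.125000, -2.000000, 0.000000, 0.000000)
  k3: at (s, t) = (-0.765625, 0.000000), (ds/dtau, dt/dtau) = (-0.125000, -2.000000); Gamma_sss = 0.000000, Gamma_sst = 0.000000, Gamma_stt = 0.000000, Gamma_tss = 0.000000, Gamma_tst = 0.000000, Gamma_ttt = 0.000000; k3 = (-0.125000, -2.000000, 0.000000, 0.000000)
  k4: at (s, t) = (-0.768750, -0.050000), (ds/dtau, dt/dtau) = (-0.125000, -2.000000); Gamma_sss = 0.000000, Gamma_sst = 0.000000, Gamma_stt = 0.000000, Gamma_tss = 0.000000, Gamma_tst = 0.000000, Gamma_ttt = 0.000000; k4 = (-0.125000, -2.000000, 0.000000, 0.000000)
  Y <- Y + (h/6)(k1 + 2k2 + 2k3 + k4): s = -0.7687, t = -0.0500, ds/dtau = -0.1250, dt/dtau = -2.0000
step 4:
  k1: at (s, t) = (-0.768750, -0.050000), (ds/dtau, dt/dtau) = (-0.125000, -2.000000); Gamma_sss = 0.000000, Gamma_sst = 0.000000, Gamma_stt = 0.000000, Gamma_tss = 0.000000, Gamma_tst = 0.000000, Gamma_ttt = 0.000000; k1 = (-0.125000, -2.000000, 0.000000, 0.000000)
  k2: at (s, t) = (-0.771875, -0.100000), (ds/dtau, dt/dtau) = (-0.125000, -2.000000); Gamma_sss = 0.000000, Gamma_sst = 0.000000, Gamma_stt = 0.000000, Gamma_tss = 0.000000, Gamma_tst = 0.000000, Gamma_ttt = 0.000000; k2 = (-0.125000, -2.000000, 0.000000, 0.000000)
  k3: at (s, t) = (-0.771875, -0.100000), (ds/dtau, dt/dtau) = (-0.125000, -2.000000); Gamma_sss = 0.000000, Gamma_sst = 0.000000, Gamma_stt = 0.000000, Gamma_tss = 0.000000, Gamma_tst = 0.000000, Gamma_ttt = 0.000000; k3 = (-0.125000, -2.000000, 0.000000, 0.000000)
  k4: at (s, t) = (-0.775000, -0.150000), (ds/dtau, dt/dtau) = (-0.125000, -2.000000); Gamma_sss = 0.000000, Gamma_sst = 0.000000, Gamma_stt = 0.000000, Gamma_tss = 0.000000, Gamma_tst = 0.000000, Gamma_ttt = 0.000000; k4 = (-0.125000, -2.000000, 0.000000, 0.000000)
  Y <- Y + (h/6)(k1 + 2k2 + 2k3 + k4): s = -0.7750, t = -0.1500, ds/dtau = -0.1250, dt/dtau = -2.0000
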